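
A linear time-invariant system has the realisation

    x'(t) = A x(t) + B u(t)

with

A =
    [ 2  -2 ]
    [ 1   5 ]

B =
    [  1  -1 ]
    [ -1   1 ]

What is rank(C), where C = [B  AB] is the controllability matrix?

1

AB = [[4, -4], [-4, 4]]
Controllability matrix C = [B  AB] = [[1, -1, 4, -4], [-1, 1, -4, 4]]
Every column of C is a scalar multiple of column 1 = [1, -1] (multipliers 1, -1, 4, -4), so the columns span a one-dimensional space.
C ≠ 0, hence rank(C) = 1.
rank(C) = 1 < n = 2, so the pair (A, B) is not completely controllable.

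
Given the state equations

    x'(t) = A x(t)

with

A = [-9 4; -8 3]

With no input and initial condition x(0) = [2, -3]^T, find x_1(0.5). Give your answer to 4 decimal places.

-2.4581

det(sI - A) = s^2 - (tr A)s + det A, with tr A = (-9) + 3 = -6 and det A = (-9)·3 - 4·(-8) = -27 - (-32) = 5.
So p(s) = det(sI - A) = s^2 + 6s + 5.
Factor s^2 + 6s + 5: two numbers with sum -6 and product 5 are -1 and -5, so s^2 + 6s + 5 = (s + 1)(s + 5).
Hence p(s) = (s + 1) (s + 5), with roots -5, -1.
The eigenvalues -5, -1 are distinct and real, so A is diagonalisable and x(t) = e^{At} x(0) = V diag(e^{λ_i t}) V^{-1} x(0), where the columns of V are the eigenvectors.
λ = -5: A - (-5)I = [[-4, 4], [-8, 8]]. Row 1 gives (-4)·v1 + 4·v2 = 0, so take v_1 = [1, 1]^T.
λ = -1: A - (-1)I = [[-8, 4], [-8, 4]]. Row 1 gives (-8)·v1 + 4·v2 = 0, so take v_2 = [-1, -2]^T.
V = [v_1 v_2] = [[1, -1], [1, -2]] has det V = -1, so V^{-1} = adj(V)/det V = [[2, -1], [1, -1]].
Modal coordinates z(0) = V^{-1} x(0): 2·2 + (-1)·(-3) = 7; 1·2 + (-1)·(-3) = 5; so z(0) = [7, 5]^T.
x_1(t) = Σ_i (v_i)_1 · z_i(0) · e^{λ_i t} (row 1 of V times the modal terms).
x_1(0.5) = 1·7·e^{-5·0.5} + (-1)·5·e^{-1·0.5} = 7·0.082085 + (-5)·0.606531 = -2.4581.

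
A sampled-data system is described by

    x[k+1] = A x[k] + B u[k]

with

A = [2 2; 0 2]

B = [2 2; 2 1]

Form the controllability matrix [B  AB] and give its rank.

AB = [[8, 6], [4, 2]]
Controllability matrix C = [B  AB] = [[2, 2, 8, 6], [2, 1, 4, 2]]
Take the 2×2 submatrix of C formed by columns 1, 2: [[2, 2], [2, 1]]. Its determinant is 2·1 - 2·2 = 2 - 4 = -2 ≠ 0.
So rank(C) ≥ 2; since C has 2 rows, rank(C) = 2.
rank(C) = 2 = n, so the pair (A, B) is completely controllable.

2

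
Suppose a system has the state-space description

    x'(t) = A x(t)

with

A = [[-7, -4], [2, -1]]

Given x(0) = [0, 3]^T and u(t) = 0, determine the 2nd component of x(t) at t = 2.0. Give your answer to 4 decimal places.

det(sI - A) = s^2 - (tr A)s + det A, with tr A = (-7) + (-1) = -8 and det A = (-7)·(-1) - (-4)·2 = 7 - (-8) = 15.
So p(s) = det(sI - A) = s^2 + 8s + 15.
Factor s^2 + 8s + 15: two numbers with sum -8 and product 15 are -3 and -5, so s^2 + 8s + 15 = (s + 3)(s + 5).
Hence p(s) = (s + 3) (s + 5), with roots -5, -3.
The eigenvalues -5, -3 are distinct and real, so A is diagonalisable and x(t) = e^{At} x(0) = V diag(e^{λ_i t}) V^{-1} x(0), where the columns of V are the eigenvectors.
λ = -5: A - (-5)I = [[-2, -4], [2, 4]]. Row 1 gives (-2)·v1 + (-4)·v2 = 0, so take v_1 = [2, -1]^T.
λ = -3: A - (-3)I = [[-4, -4], [2, 2]]. Row 1 gives (-4)·v1 + (-4)·v2 = 0, so take v_2 = [1, -1]^T.
V = [v_1 v_2] = [[2, 1], [-1, -1]] has det V = -1, so V^{-1} = adj(V)/det V = [[1, 1], [-1, -2]].
Modal coordinates z(0) = V^{-1} x(0): 1·0 + 1·3 = 3; (-1)·0 + (-2)·3 = -6; so z(0) = [3, -6]^T.
x_2(t) = Σ_i (v_i)_2 · z_i(0) · e^{λ_i t} (row 2 of V times the modal terms).
x_2(2.0) = (-1)·3·e^{-5·2.0} + (-1)·(-6)·e^{-3·2.0} = (-3)·0.000045 + 6·0.002479 = 0.0147.

0.0147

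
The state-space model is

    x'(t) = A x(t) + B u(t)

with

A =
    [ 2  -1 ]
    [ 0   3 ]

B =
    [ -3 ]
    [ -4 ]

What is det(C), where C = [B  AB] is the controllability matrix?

AB = [[-2], [-12]]
Controllability matrix C = [B  AB] = [[-3, -2], [-4, -12]]
det(C) = (-3)·(-12) - (-2)·(-4) = 36 - 8 = 28
Since det(C) ≠ 0, rank(C) = 2 and the system is completely controllable.

28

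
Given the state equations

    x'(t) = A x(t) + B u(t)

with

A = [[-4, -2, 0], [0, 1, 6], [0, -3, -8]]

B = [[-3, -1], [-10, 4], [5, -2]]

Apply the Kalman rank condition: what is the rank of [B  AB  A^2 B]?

AB = [[32, -4], [20, -8], [-10, 4]]
A^2B = [[-168, 32], [-40, 16], [20, -8]]
Controllability matrix C = [B  AB  A^2B] = [[-3, -1, 32, -4, -168, 32], [-10, 4, 20, -8, -40, 16], [5, -2, -10, 4, 20, -8]]
The rows r1, r2, r3 of C are linearly dependent: r2 + 2·r3 = 0 (check each entry), so rank(C) ≤ 2.
The 2×2 minor from rows 1, 2, columns 1, 2 is (-3)·4 - (-1)·(-10) = -12 - 10 = -22 ≠ 0, so rank(C) = 2.
rank(C) = 2 < n = 3, so the pair (A, B) is not completely controllable.

2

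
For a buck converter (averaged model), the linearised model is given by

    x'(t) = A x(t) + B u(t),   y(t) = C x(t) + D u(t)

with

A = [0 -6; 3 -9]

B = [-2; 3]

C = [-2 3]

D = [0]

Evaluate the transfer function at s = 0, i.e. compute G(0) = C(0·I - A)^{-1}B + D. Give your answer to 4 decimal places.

3.0000

G(0) = C(-A)^{-1}B + D = -C A^{-1} B + D.
det A = 18, so A^{-1} = (1/18)·adj(A) = [[-1/2, 1/3], [-1/6, 0]]
A^{-1} B = [2, 1/3]^T
C A^{-1} B = -3
G(0) = D - C A^{-1} B = 0 - (-3) = 3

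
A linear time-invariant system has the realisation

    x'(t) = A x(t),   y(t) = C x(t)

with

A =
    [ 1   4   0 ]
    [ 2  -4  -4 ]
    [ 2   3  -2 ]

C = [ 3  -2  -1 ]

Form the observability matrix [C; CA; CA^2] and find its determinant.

-2763

CA = [[-3, 17, 10]]
CA^2 = [[51, -50, -88]]
Observability matrix O = [C; CA; CA^2] = [[3, -2, -1], [-3, 17, 10], [51, -50, -88]]
Expanding along the first row, det(O) = 3·(17·(-88) - 10·(-50)) - (-2)·((-3)·(-88) - 10·51) + (-1)·((-3)·(-50) - 17·51) = 3·(-996) - (-2)·(-246) + (-1)·(-717) = -2763
Since det(O) ≠ 0, rank(O) = 3 and the system is completely observable.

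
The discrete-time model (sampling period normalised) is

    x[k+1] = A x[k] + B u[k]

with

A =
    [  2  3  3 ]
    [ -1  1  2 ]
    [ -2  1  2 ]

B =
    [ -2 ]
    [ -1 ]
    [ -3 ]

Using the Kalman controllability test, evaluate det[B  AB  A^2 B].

AB = [[-16], [-5], [-3]]
A^2B = [[-56], [5], [21]]
Controllability matrix C = [B  AB  A^2B] = [[-2, -16, -56], [-1, -5, 5], [-3, -3, 21]]
Expanding along the first row, det(C) = (-2)·((-5)·21 - 5·(-3)) - (-16)·((-1)·21 - 5·(-3)) + (-56)·((-1)·(-3) - (-5)·(-3)) = (-2)·(-90) - (-16)·(-6) + (-56)·(-12) = 756
Since det(C) ≠ 0, rank(C) = 3 and the system is completely controllable.

756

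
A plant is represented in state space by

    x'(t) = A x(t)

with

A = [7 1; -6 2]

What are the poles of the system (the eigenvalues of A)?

det(sI - A) = s^2 - (tr A)s + det A, with tr A = 7 + 2 = 9 and det A = 7·2 - 1·(-6) = 14 - (-6) = 20.
So p(s) = det(sI - A) = s^2 - 9s + 20.
Factor s^2 - 9s + 20: two numbers with sum 9 and product 20 are 5 and 4, so s^2 - 9s + 20 = (s - 5)(s - 4).
Hence p(s) = (s - 5) (s - 4), with roots 4, 5.
At least one eigenvalue has non-negative real part, so the system is not asymptotically stable.

4, 5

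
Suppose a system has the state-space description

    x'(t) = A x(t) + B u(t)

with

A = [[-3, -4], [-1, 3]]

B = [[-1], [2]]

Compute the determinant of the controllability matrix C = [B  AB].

3

AB = [[-5], [7]]
Controllability matrix C = [B  AB] = [[-1, -5], [2, 7]]
det(C) = (-1)·7 - (-5)·2 = -7 - (-10) = 3
Since det(C) ≠ 0, rank(C) = 2 and the system is completely controllable.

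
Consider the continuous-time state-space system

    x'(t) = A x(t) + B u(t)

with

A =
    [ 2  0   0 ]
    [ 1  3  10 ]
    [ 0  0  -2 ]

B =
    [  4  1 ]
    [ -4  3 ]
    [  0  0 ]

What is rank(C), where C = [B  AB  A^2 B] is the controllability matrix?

AB = [[8, 2], [-8, 10], [0, 0]]
A^2B = [[16, 4], [-16, 32], [0, 0]]
Controllability matrix C = [B  AB  A^2B] = [[4, 1, 8, 2, 16, 4], [-4, 3, -8, 10, -16, 32], [0, 0, 0, 0, 0, 0]]
Row 3 of C is identically zero, so rank(C) ≤ 2.
The 2×2 minor from rows 1, 2, columns 1, 2 is 4·3 - 1·(-4) = 12 - (-4) = 16 ≠ 0, so rank(C) = 2.
rank(C) = 2 < n = 3, so the pair (A, B) is not completely controllable.

2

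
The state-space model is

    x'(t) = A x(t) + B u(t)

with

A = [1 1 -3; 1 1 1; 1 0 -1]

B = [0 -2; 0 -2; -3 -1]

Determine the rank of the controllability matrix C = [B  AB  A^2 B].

AB = [[9, -1], [-3, -5], [3, -1]]
A^2B = [[-3, -3], [9, -7], [6, 0]]
Controllability matrix C = [B  AB  A^2B] = [[0, -2, 9, -1, -3, -3], [0, -2, -3, -5, 9, -7], [-3, -1, 3, -1, 6, 0]]
Take the 3×3 submatrix of C formed by columns 1, 2, 3: [[0, -2, 9], [0, -2, -3], [-3, -1, 3]]. Its determinant is 0·((-2)·3 - (-3)·(-1)) - (-2)·(0·3 - (-3)·(-3)) + 9·(0·(-1) - (-2)·(-3)) = 0·(-9) - (-2)·(-9) + 9·(-6) = -72 ≠ 0.
So rank(C) ≥ 3; since C has 3 rows, rank(C) = 3.
rank(C) = 3 = n, so the pair (A, B) is completely controllable.

3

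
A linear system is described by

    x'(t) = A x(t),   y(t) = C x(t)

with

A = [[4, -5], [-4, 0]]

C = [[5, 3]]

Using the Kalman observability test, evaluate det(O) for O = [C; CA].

-149

CA = [[8, -25]]
Observability matrix O = [C; CA] = [[5, 3], [8, -25]]
det(O) = 5·(-25) - 3·8 = -125 - 24 = -149
Since det(O) ≠ 0, rank(O) = 2 and the system is completely observable.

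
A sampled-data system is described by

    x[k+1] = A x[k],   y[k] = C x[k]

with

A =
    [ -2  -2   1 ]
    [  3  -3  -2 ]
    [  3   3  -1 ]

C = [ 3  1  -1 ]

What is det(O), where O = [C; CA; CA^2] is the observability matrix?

-300

CA = [[-6, -12, 2]]
CA^2 = [[-18, 54, 16]]
Observability matrix O = [C; CA; CA^2] = [[3, 1, -1], [-6, -12, 2], [-18, 54, 16]]
Expanding along the first row, det(O) = 3·((-12)·16 - 2·54) - 1·((-6)·16 - 2·(-18)) + (-1)·((-6)·54 - (-12)·(-18)) = 3·(-300) - 1·(-60) + (-1)·(-540) = -300
Since det(O) ≠ 0, rank(O) = 3 and the system is completely observable.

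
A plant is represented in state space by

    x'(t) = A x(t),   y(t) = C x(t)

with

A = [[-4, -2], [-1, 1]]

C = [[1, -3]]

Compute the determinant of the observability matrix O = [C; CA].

-8

CA = [[-1, -5]]
Observability matrix O = [C; CA] = [[1, -3], [-1, -5]]
det(O) = 1·(-5) - (-3)·(-1) = -5 - 3 = -8
Since det(O) ≠ 0, rank(O) = 2 and the system is completely observable.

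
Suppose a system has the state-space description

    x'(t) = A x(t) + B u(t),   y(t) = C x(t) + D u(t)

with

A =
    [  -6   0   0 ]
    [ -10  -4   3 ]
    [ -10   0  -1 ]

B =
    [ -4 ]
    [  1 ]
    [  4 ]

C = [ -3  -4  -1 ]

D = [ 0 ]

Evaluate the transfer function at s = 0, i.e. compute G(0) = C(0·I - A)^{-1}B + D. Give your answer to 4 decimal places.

-48.3333

G(0) = C(-A)^{-1}B + D = -C A^{-1} B + D.
det A = -24, so A^{-1} = (1/-24)·adj(A) = [[-1/6, 0, 0], [5/3, -1/4, -3/4], [5/3, 0, -1]]
A^{-1} B = [2/3, -119/12, -32/3]^T
C A^{-1} B = 145/3
G(0) = D - C A^{-1} B = 0 - (145/3) = -145/3 ≈ -48.3333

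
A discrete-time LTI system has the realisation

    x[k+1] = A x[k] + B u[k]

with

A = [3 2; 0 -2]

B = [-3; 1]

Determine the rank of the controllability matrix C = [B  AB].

AB = [[-7], [-2]]
Controllability matrix C = [B  AB] = [[-3, -7], [1, -2]]
det(C) = (-3)·(-2) - (-7)·1 = 6 - (-7) = 13 ≠ 0, so rank(C) = 2.
rank(C) = 2 = n, so the pair (A, B) is completely controllable.

2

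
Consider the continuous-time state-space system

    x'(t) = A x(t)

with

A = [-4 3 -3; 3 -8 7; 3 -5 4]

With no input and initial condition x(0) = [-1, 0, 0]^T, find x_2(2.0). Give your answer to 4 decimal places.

-0.1350

det(sI - A) = s^3 - (tr A)s^2 + (M11 + M22 + M33)s - det A, where Mii is the 2×2 principal minor of A obtained by deleting row i and column i.
tr A = (-4) + (-8) + 4 = -8; M11 = (-8)·4 - 7·(-5) = -32 - (-35) = 3; M22 = (-4)·4 - (-3)·3 = -16 - (-9) = -7; M33 = (-4)·(-8) - 3·3 = 32 - 9 = 23; sum of minors = 19.
det A = (-4)·((-8)·4 - 7·(-5)) - 3·(3·4 - 7·3) + (-3)·(3·(-5) - (-8)·3) = (-4)·3 - 3·(-9) + (-3)·9 = -12.
So p(s) = det(sI - A) = s^3 + 8s^2 + 19s + 12.
Rational-root test: any integer root divides 12. Testing small divisors, s = -1 works: p(-1) = -1 + 8 + (-19) + 12 = 0, so (s + 1) is a factor.
Dividing, p(s) = (s + 1)(s^2 + 7s + 12).
Factor s^2 + 7s + 12: two numbers with sum -7 and product 12 are -3 and -4, so s^2 + 7s + 12 = (s + 3)(s + 4).
Hence p(s) = (s + 1) (s + 3) (s + 4), with roots -4, -3, -1.
The eigenvalues -4, -3, -1 are distinct and real, so A is diagonalisable and x(t) = e^{At} x(0) = V diag(e^{λ_i t}) V^{-1} x(0), where the columns of V are the eigenvectors.
λ = -4: A - (-4)I = [[0, 3, -3], [3, -4, 7], [3, -5, 8]]. v must be orthogonal to every row; (row 1) × (row 2) = [9, -9, -9], so take v_1 = [1, -1, -1]^T.
λ = -3: A - (-3)I = [[-1, 3, -3], [3, -5, 7], [3, -5, 7]]. v must be orthogonal to every row; (row 1) × (row 2) = [6, -2, -4], so take v_2 = [3, -1, -2]^T.
λ = -1: A - (-1)I = [[-3, 3, -3], [3, -7, 7], [3, -5, 5]]. v must be orthogonal to every row; (row 1) × (row 2) = [0, 12, 12], so take v_3 = [0, 1, 1]^T.
V = [v_1 v_2 v_3] = [[1, 3, 0], [-1, -1, 1], [-1, -2, 1]] has det V = 1, so V^{-1} = adj(V)/det V = [[1, -3, 3], [0, 1, -1], [1, -1, 2]].
Modal coordinates z(0) = V^{-1} x(0): 1·(-1) + (-3)·0 + 3·0 = -1; 0·(-1) + 1·0 + (-1)·0 = 0; 1·(-1) + (-1)·0 + 2·0 = -1; so z(0) = [-1, 0, -1]^T.
x_2(t) = Σ_i (v_i)_2 · z_i(0) · e^{λ_i t} (row 2 of V times the modal terms).
x_2(2.0) = (-1)·(-1)·e^{-4·2.0} + (-1)·0·e^{-3·2.0} + 1·(-1)·e^{-1·2.0} = 1·0.000335 + 0·0.002479 + (-1)·0.135335 = -0.1350.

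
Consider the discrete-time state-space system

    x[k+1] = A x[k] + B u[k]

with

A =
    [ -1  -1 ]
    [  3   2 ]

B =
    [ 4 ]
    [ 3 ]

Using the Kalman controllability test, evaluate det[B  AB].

93

AB = [[-7], [18]]
Controllability matrix C = [B  AB] = [[4, -7], [3, 18]]
det(C) = 4·18 - (-7)·3 = 72 - (-21) = 93
Since det(C) ≠ 0, rank(C) = 2 and the system is completely controllable.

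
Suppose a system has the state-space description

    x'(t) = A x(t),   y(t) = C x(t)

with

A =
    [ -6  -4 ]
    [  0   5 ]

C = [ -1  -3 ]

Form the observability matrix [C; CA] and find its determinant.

CA = [[6, -11]]
Observability matrix O = [C; CA] = [[-1, -3], [6, -11]]
det(O) = (-1)·(-11) - (-3)·6 = 11 - (-18) = 29
Since det(O) ≠ 0, rank(O) = 2 and the system is completely observable.

29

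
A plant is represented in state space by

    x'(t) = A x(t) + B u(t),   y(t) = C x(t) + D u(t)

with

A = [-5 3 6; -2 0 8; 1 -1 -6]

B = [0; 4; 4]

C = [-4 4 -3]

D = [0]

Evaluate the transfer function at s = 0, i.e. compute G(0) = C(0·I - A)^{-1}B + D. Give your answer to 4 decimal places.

G(0) = C(-A)^{-1}B + D = -C A^{-1} B + D.
det A = -40, so A^{-1} = (1/-40)·adj(A) = [[-1/5, -3/10, -3/5], [1/10, -3/5, -7/10], [-1/20, 1/20, -3/20]]
A^{-1} B = [-18/5, -26/5, -2/5]^T
C A^{-1} B = -26/5
G(0) = D - C A^{-1} B = 0 - (-26/5) = 26/5 ≈ 5.2000

5.2000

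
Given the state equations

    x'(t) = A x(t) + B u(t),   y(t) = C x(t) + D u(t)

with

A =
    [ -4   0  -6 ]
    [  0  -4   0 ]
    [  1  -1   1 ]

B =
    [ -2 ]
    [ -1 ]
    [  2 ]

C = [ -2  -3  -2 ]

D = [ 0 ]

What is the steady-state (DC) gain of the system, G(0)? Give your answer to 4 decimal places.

5.2500

G(0) = C(-A)^{-1}B + D = -C A^{-1} B + D.
det A = -8, so A^{-1} = (1/-8)·adj(A) = [[1/2, -3/4, 3], [0, -1/4, 0], [-1/2, 1/2, -2]]
A^{-1} B = [23/4, 1/4, -7/2]^T
C A^{-1} B = -21/4
G(0) = D - C A^{-1} B = 0 - (-21/4) = 21/4 ≈ 5.2500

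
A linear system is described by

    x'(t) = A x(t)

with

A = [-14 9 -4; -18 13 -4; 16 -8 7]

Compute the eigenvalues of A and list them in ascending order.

det(sI - A) = s^3 - (tr A)s^2 + (M11 + M22 + M33)s - det A, where Mii is the 2×2 principal minor of A obtained by deleting row i and column i.
tr A = (-14) + 13 + 7 = 6; M11 = 13·7 - (-4)·(-8) = 91 - 32 = 59; M22 = (-14)·7 - (-4)·16 = -98 - (-64) = -34; M33 = (-14)·13 - 9·(-18) = -182 - (-162) = -20; sum of minors = 5.
det A = (-14)·(13·7 - (-4)·(-8)) - 9·((-18)·7 - (-4)·16) + (-4)·((-18)·(-8) - 13·16) = (-14)·59 - 9·(-62) + (-4)·(-64) = -12.
So p(s) = det(sI - A) = s^3 - 6s^2 + 5s + 12.
Rational-root test: any integer root divides 12. Testing small divisors, s = -1 works: p(-1) = -1 + (-6) + (-5) + 12 = 0, so (s + 1) is a factor.
Dividing, p(s) = (s + 1)(s^2 - 7s + 12).
Factor s^2 - 7s + 12: two numbers with sum 7 and product 12 are 4 and 3, so s^2 - 7s + 12 = (s - 4)(s - 3).
Hence p(s) = (s - 4) (s - 3) (s + 1), with roots -1, 3, 4.
At least one eigenvalue has non-negative real part, so the system is not asymptotically stable.

-1, 3, 4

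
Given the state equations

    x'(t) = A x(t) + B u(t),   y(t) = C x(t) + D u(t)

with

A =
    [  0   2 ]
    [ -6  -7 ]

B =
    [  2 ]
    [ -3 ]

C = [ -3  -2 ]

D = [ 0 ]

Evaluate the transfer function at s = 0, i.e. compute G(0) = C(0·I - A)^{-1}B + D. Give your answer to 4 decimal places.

0.0000

G(0) = C(-A)^{-1}B + D = -C A^{-1} B + D.
det A = 12, so A^{-1} = (1/12)·adj(A) = [[-7/12, -1/6], [1/2, 0]]
A^{-1} B = [-2/3, 1]^T
C A^{-1} B = 0
G(0) = D - C A^{-1} B = 0 - (0) = 0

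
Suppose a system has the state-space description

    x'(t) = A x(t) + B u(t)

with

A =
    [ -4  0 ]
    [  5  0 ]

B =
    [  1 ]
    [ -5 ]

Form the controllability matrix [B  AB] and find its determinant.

-15

AB = [[-4], [5]]
Controllability matrix C = [B  AB] = [[1, -4], [-5, 5]]
det(C) = 1·5 - (-4)·(-5) = 5 - 20 = -15
Since det(C) ≠ 0, rank(C) = 2 and the system is completely controllable.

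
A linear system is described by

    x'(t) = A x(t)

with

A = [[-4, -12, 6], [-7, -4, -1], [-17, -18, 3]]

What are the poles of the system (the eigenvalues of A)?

det(sI - A) = s^3 - (tr A)s^2 + (M11 + M22 + M33)s - det A, where Mii is the 2×2 principal minor of A obtained by deleting row i and column i.
tr A = (-4) + (-4) + 3 = -5; M11 = (-4)·3 - (-1)·(-18) = -12 - 18 = -30; M22 = (-4)·3 - 6·(-17) = -12 - (-102) = 90; M33 = (-4)·(-4) - (-12)·(-7) = 16 - 84 = -68; sum of minors = -8.
det A = (-4)·((-4)·3 - (-1)·(-18)) - (-12)·((-7)·3 - (-1)·(-17)) + 6·((-7)·(-18) - (-4)·(-17)) = (-4)·(-30) - (-12)·(-38) + 6·58 = 12.
So p(s) = det(sI - A) = s^3 + 5s^2 - 8s - 12.
Rational-root test: any integer root divides -12. Testing small divisors, s = -1 works: p(-1) = -1 + 5 + 8 + (-12) = 0, so (s + 1) is a factor.
Dividing, p(s) = (s + 1)(s^2 + 4s - 12).
Factor s^2 + 4s - 12: two numbers with sum -4 and product -12 are 2 and -6, so s^2 + 4s - 12 = (s - 2)(s + 6).
Hence p(s) = (s - 2) (s + 1) (s + 6), with roots -6, -1, 2.
At least one eigenvalue has non-negative real part, so the system is not asymptotically stable.

-6, -1, 2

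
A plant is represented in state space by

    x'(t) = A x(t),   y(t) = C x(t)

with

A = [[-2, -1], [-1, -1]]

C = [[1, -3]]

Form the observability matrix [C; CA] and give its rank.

2

CA = [[1, 2]]
Observability matrix O = [C; CA] = [[1, -3], [1, 2]]
det(O) = 1·2 - (-3)·1 = 2 - (-3) = 5 ≠ 0, so rank(O) = 2.
rank(O) = 2 = n, so the pair (A, C) is completely observable.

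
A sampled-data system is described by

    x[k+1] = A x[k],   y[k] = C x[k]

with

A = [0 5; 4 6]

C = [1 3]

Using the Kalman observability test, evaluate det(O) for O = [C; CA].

-13

CA = [[12, 23]]
Observability matrix O = [C; CA] = [[1, 3], [12, 23]]
det(O) = 1·23 - 3·12 = 23 - 36 = -13
Since det(O) ≠ 0, rank(O) = 2 and the system is completely observable.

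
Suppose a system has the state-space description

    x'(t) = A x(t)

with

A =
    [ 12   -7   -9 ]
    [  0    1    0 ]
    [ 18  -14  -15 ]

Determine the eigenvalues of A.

det(sI - A) = s^3 - (tr A)s^2 + (M11 + M22 + M33)s - det A, where Mii is the 2×2 principal minor of A obtained by deleting row i and column i.
tr A = 12 + 1 + (-15) = -2; M11 = 1·(-15) - 0·(-14) = -15 - 0 = -15; M22 = 12·(-15) - (-9)·18 = -180 - (-162) = -18; M33 = 12·1 - (-7)·0 = 12 - 0 = 12; sum of minors = -21.
det A = 12·(1·(-15) - 0·(-14)) - (-7)·(0·(-15) - 0·18) + (-9)·(0·(-14) - 1·18) = 12·(-15) - (-7)·0 + (-9)·(-18) = -18.
So p(s) = det(sI - A) = s^3 + 2s^2 - 21s + 18.
Rational-root test: any integer root divides 18. Testing small divisors, s = 1 works: p(1) = 1 + 2 + (-21) + 18 = 0, so (s - 1) is a factor.
Dividing, p(s) = (s - 1)(s^2 + 3s - 18).
Factor s^2 + 3s - 18: two numbers with sum -3 and product -18 are 3 and -6, so s^2 + 3s - 18 = (s - 3)(s + 6).
Hence p(s) = (s - 3) (s - 1) (s + 6), with roots -6, 1, 3.
At least one eigenvalue has non-negative real part, so the system is not asymptotically stable.

-6, 1, 3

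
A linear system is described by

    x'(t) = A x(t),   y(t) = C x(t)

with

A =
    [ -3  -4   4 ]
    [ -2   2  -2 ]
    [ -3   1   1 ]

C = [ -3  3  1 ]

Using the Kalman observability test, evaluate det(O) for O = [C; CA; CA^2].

1154

CA = [[0, 19, -17]]
CA^2 = [[13, 21, -55]]
Observability matrix O = [C; CA; CA^2] = [[-3, 3, 1], [0, 19, -17], [13, 21, -55]]
Expanding along the first row, det(O) = (-3)·(19·(-55) - (-17)·21) - 3·(0·(-55) - (-17)·13) + 1·(0·21 - 19·13) = (-3)·(-688) - 3·221 + 1·(-247) = 1154
Since det(O) ≠ 0, rank(O) = 3 and the system is completely observable.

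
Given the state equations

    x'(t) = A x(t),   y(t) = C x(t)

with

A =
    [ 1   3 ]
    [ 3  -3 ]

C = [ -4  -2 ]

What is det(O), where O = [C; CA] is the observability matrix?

4

CA = [[-10, -6]]
Observability matrix O = [C; CA] = [[-4, -2], [-10, -6]]
det(O) = (-4)·(-6) - (-2)·(-10) = 24 - 20 = 4
Since det(O) ≠ 0, rank(O) = 2 and the system is completely observable.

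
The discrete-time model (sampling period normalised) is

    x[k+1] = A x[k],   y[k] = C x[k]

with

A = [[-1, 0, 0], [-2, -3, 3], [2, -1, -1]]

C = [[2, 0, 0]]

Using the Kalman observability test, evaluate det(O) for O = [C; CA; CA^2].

0

CA = [[-2, 0, 0]]
CA^2 = [[2, 0, 0]]
Observability matrix O = [C; CA; CA^2] = [[2, 0, 0], [-2, 0, 0], [2, 0, 0]]
Expanding along the first row, det(O) = 2·(0·0 - 0·0) - 0·((-2)·0 - 0·2) + 0·((-2)·0 - 0·2) = 2·0 - 0·0 + 0·0 = 0
Since det(O) = 0, rank(O) < 3 and the system is not completely observable.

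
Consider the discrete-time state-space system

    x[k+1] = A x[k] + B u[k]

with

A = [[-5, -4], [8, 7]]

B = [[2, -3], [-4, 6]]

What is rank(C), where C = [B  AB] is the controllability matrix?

1

AB = [[6, -9], [-12, 18]]
Controllability matrix C = [B  AB] = [[2, -3, 6, -9], [-4, 6, -12, 18]]
Every column of C is a scalar multiple of column 1 = [2, -4] (multipliers 1, -3/2, 3, -9/2), so the columns span a one-dimensional space.
C ≠ 0, hence rank(C) = 1.
rank(C) = 1 < n = 2, so the pair (A, B) is not completely controllable.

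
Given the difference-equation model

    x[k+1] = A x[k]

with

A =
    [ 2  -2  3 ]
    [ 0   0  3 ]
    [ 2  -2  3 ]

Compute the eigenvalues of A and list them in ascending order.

det(zI - A) = z^3 - (tr A)z^2 + (M11 + M22 + M33)z - det A, where Mii is the 2×2 principal minor of A obtained by deleting row i and column i.
tr A = 2 + 0 + 3 = 5; M11 = 0·3 - 3·(-2) = 0 - (-6) = 6; M22 = 2·3 - 3·2 = 6 - 6 = 0; M33 = 2·0 - (-2)·0 = 0 - 0 = 0; sum of minors = 6.
det A = 2·(0·3 - 3·(-2)) - (-2)·(0·3 - 3·2) + 3·(0·(-2) - 0·2) = 2·6 - (-2)·(-6) + 3·0 = 0.
So p(z) = det(zI - A) = z^3 - 5z^2 + 6z.
The constant term is 0, so p(z) = z(z^2 - 5z + 6).
Factor z^2 - 5z + 6: two numbers with sum 5 and product 6 are 3 and 2, so z^2 - 5z + 6 = (z - 3)(z - 2).
Hence p(z) = z (z - 3) (z - 2), with roots 0, 2, 3.

0, 2, 3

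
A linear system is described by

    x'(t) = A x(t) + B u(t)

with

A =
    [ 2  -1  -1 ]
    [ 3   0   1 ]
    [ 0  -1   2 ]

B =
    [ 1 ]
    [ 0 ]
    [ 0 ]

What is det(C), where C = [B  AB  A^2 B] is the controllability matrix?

-9

AB = [[2], [3], [0]]
A^2B = [[1], [6], [-3]]
Controllability matrix C = [B  AB  A^2B] = [[1, 2, 1], [0, 3, 6], [0, 0, -3]]
Expanding along the first row, det(C) = 1·(3·(-3) - 6·0) - 2·(0·(-3) - 6·0) + 1·(0·0 - 3·0) = 1·(-9) - 2·0 + 1·0 = -9
Since det(C) ≠ 0, rank(C) = 3 and the system is completely controllable.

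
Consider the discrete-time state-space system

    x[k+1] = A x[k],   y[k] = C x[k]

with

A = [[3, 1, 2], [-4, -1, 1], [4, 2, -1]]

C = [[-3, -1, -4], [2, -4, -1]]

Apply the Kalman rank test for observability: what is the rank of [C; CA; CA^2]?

CA = [[-21, -10, -3], [18, 4, 1]]
CA^2 = [[-35, -17, -49], [42, 16, 39]]
Observability matrix O = [C; CA; CA^2] = [[-3, -1, -4], [2, -4, -1], [-21, -10, -3], [18, 4, 1], [-35, -17, -49], [42, 16, 39]]
Take the 3×3 submatrix of O formed by rows 1, 2, 3: [[-3, -1, -4], [2, -4, -1], [-21, -10, -3]]. Its determinant is (-3)·((-4)·(-3) - (-1)·(-10)) - (-1)·(2·(-3) - (-1)·(-21)) + (-4)·(2·(-10) - (-4)·(-21)) = (-3)·2 - (-1)·(-27) + (-4)·(-104) = 383 ≠ 0.
So rank(O) ≥ 3; since O has 3 columns, rank(O) = 3.
rank(O) = 3 = n, so the pair (A, C) is completely observable.

3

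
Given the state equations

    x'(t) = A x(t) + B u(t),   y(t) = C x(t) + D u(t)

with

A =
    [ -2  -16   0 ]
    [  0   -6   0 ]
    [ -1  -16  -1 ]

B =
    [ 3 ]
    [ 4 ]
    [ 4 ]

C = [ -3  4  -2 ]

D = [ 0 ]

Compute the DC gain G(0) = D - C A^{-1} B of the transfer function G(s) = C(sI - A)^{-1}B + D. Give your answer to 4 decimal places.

19.8333

G(0) = C(-A)^{-1}B + D = -C A^{-1} B + D.
det A = -12, so A^{-1} = (1/-12)·adj(A) = [[-1/2, 4/3, 0], [0, -1/6, 0], [1/2, 4/3, -1]]
A^{-1} B = [23/6, -2/3, 17/6]^T
C A^{-1} B = -119/6
G(0) = D - C A^{-1} B = 0 - (-119/6) = 119/6 ≈ 19.8333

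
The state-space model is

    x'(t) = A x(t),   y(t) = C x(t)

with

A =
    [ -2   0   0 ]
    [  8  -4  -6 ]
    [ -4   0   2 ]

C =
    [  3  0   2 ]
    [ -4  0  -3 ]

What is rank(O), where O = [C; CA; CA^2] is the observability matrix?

2

CA = [[-14, 0, 4], [20, 0, -6]]
CA^2 = [[12, 0, 8], [-16, 0, -12]]
Observability matrix O = [C; CA; CA^2] = [[3, 0, 2], [-4, 0, -3], [-14, 0, 4], [20, 0, -6], [12, 0, 8], [-16, 0, -12]]
Column 2 of O is identically zero, so rank(O) ≤ 2.
The 2×2 minor from rows 1, 2, columns 1, 3 is 3·(-3) - 2·(-4) = -9 - (-8) = -1 ≠ 0, so rank(O) = 2.
rank(O) = 2 < n = 3, so the pair (A, C) is not completely observable.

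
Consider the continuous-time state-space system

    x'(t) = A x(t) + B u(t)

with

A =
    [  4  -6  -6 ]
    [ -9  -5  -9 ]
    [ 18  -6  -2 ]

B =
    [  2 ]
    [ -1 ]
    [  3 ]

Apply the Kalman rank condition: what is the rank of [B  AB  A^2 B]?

AB = [[-4], [-40], [36]]
A^2B = [[8], [-88], [96]]
Controllability matrix C = [B  AB  A^2B] = [[2, -4, 8], [-1, -40, -88], [3, 36, 96]]
The rows r1, r2, r3 of C are linearly dependent: -r1 + r2 + r3 = 0 (check each entry), so rank(C) ≤ 2.
The 2×2 minor from rows 1, 2, columns 1, 2 is 2·(-40) - (-4)·(-1) = -80 - 4 = -84 ≠ 0, so rank(C) = 2.
rank(C) = 2 < n = 3, so the pair (A, B) is not completely controllable.

2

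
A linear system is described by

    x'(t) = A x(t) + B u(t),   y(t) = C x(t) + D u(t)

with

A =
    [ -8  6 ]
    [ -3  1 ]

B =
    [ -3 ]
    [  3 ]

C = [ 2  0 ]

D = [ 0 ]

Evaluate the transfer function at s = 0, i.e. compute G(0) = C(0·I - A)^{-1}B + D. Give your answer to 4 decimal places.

4.2000

G(0) = C(-A)^{-1}B + D = -C A^{-1} B + D.
det A = 10, so A^{-1} = (1/10)·adj(A) = [[1/10, -3/5], [3/10, -4/5]]
A^{-1} B = [-21/10, -33/10]^T
C A^{-1} B = -21/5
G(0) = D - C A^{-1} B = 0 - (-21/5) = 21/5 ≈ 4.2000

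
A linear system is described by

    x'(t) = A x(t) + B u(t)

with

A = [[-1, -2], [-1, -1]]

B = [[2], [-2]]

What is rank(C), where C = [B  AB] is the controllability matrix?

2

AB = [[2], [0]]
Controllability matrix C = [B  AB] = [[2, 2], [-2, 0]]
det(C) = 2·0 - 2·(-2) = 0 - (-4) = 4 ≠ 0, so rank(C) = 2.
rank(C) = 2 = n, so the pair (A, B) is completely controllable.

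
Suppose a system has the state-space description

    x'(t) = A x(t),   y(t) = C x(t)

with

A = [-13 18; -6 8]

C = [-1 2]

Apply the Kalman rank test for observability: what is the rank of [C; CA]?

CA = [[1, -2]]
Observability matrix O = [C; CA] = [[-1, 2], [1, -2]]
Every row of O is a scalar multiple of row 1 = [-1, 2] (multipliers 1, -1), so the rows span a one-dimensional space.
O ≠ 0, hence rank(O) = 1.
rank(O) = 1 < n = 2, so the pair (A, C) is not completely observable.

1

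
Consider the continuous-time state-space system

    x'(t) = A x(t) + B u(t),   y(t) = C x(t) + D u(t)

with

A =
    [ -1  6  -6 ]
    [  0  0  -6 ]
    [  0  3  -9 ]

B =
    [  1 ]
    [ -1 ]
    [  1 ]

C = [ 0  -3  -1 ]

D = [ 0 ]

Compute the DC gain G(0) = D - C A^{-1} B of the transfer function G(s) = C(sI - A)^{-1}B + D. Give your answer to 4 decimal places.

2.6667

G(0) = C(-A)^{-1}B + D = -C A^{-1} B + D.
det A = -18, so A^{-1} = (1/-18)·adj(A) = [[-1, -2, 2], [0, -1/2, 1/3], [0, -1/6, 0]]
A^{-1} B = [3, 5/6, 1/6]^T
C A^{-1} B = -8/3
G(0) = D - C A^{-1} B = 0 - (-8/3) = 8/3 ≈ 2.6667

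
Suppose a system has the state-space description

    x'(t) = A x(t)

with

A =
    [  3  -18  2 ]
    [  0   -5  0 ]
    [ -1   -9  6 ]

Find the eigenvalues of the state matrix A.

det(sI - A) = s^3 - (tr A)s^2 + (M11 + M22 + M33)s - det A, where Mii is the 2×2 principal minor of A obtained by deleting row i and column i.
tr A = 3 + (-5) + 6 = 4; M11 = (-5)·6 - 0·(-9) = -30 - 0 = -30; M22 = 3·6 - 2·(-1) = 18 - (-2) = 20; M33 = 3·(-5) - (-18)·0 = -15 - 0 = -15; sum of minors = -25.
det A = 3·((-5)·6 - 0·(-9)) - (-18)·(0·6 - 0·(-1)) + 2·(0·(-9) - (-5)·(-1)) = 3·(-30) - (-18)·0 + 2·(-5) = -100.
So p(s) = det(sI - A) = s^3 - 4s^2 - 25s + 100.
Rational-root test: any integer root divides 100. Testing small divisors, s = 4 works: p(4) = 64 + (-64) + (-100) + 100 = 0, so (s - 4) is a factor.
Dividing, p(s) = (s - 4)(s^2 - 25).
Factor s^2 - 25: two numbers with sum 0 and product -25 are 5 and -5, so s^2 - 25 = (s - 5)(s + 5).
Hence p(s) = (s - 5) (s - 4) (s + 5), with roots -5, 4, 5.
At least one eigenvalue has non-negative real part, so the system is not asymptotically stable.

-5, 4, 5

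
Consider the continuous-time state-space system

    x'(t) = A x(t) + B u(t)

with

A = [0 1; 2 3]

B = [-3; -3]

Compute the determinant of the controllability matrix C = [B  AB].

AB = [[-3], [-15]]
Controllability matrix C = [B  AB] = [[-3, -3], [-3, -15]]
det(C) = (-3)·(-15) - (-3)·(-3) = 45 - 9 = 36
Since det(C) ≠ 0, rank(C) = 2 and the system is completely controllable.

36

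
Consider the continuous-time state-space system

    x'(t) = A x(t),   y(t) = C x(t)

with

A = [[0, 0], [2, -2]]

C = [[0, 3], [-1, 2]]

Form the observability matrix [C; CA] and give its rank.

CA = [[6, -6], [4, -4]]
Observability matrix O = [C; CA] = [[0, 3], [-1, 2], [6, -6], [4, -4]]
Take the 2×2 submatrix of O formed by rows 1, 2: [[0, 3], [-1, 2]]. Its determinant is 0·2 - 3·(-1) = 0 - (-3) = 3 ≠ 0.
So rank(O) ≥ 2; since O has 2 columns, rank(O) = 2.
rank(O) = 2 = n, so the pair (A, C) is completely observable.

2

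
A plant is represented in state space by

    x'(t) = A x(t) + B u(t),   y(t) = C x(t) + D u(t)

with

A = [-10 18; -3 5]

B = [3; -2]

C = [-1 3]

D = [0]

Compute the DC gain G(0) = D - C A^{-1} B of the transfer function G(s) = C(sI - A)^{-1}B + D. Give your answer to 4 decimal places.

G(0) = C(-A)^{-1}B + D = -C A^{-1} B + D.
det A = 4, so A^{-1} = (1/4)·adj(A) = [[5/4, -9/2], [3/4, -5/2]]
A^{-1} B = [51/4, 29/4]^T
C A^{-1} B = 9
G(0) = D - C A^{-1} B = 0 - (9) = -9

-9.0000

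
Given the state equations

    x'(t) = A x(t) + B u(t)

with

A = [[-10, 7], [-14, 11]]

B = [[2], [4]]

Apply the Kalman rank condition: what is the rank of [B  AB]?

1

AB = [[8], [16]]
Controllability matrix C = [B  AB] = [[2, 8], [4, 16]]
Every column of C is a scalar multiple of column 1 = [2, 4] (multipliers 1, 4), so the columns span a one-dimensional space.
C ≠ 0, hence rank(C) = 1.
rank(C) = 1 < n = 2, so the pair (A, B) is not completely controllable.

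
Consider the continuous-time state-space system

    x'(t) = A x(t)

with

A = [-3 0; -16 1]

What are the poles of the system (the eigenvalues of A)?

det(sI - A) = s^2 - (tr A)s + det A, with tr A = (-3) + 1 = -2 and det A = (-3)·1 - 0·(-16) = -3 - 0 = -3.
So p(s) = det(sI - A) = s^2 + 2s - 3.
Factor s^2 + 2s - 3: two numbers with sum -2 and product -3 are 1 and -3, so s^2 + 2s - 3 = (s - 1)(s + 3).
Hence p(s) = (s - 1) (s + 3), with roots -3, 1.
At least one eigenvalue has non-negative real part, so the system is not asymptotically stable.

-3, 1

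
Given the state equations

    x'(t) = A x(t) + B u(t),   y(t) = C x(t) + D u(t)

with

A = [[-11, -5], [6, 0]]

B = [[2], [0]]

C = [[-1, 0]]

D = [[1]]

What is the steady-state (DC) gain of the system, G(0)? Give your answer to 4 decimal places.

1.0000

G(0) = C(-A)^{-1}B + D = -C A^{-1} B + D.
det A = 30, so A^{-1} = (1/30)·adj(A) = [[0, 1/6], [-1/5, -11/30]]
A^{-1} B = [0, -2/5]^T
C A^{-1} B = 0
G(0) = D - C A^{-1} B = 1 - (0) = 1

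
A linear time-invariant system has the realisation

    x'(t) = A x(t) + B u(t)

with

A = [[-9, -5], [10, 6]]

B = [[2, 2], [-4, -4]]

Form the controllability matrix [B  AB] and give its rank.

1

AB = [[2, 2], [-4, -4]]
Controllability matrix C = [B  AB] = [[2, 2, 2, 2], [-4, -4, -4, -4]]
Every column of C is a scalar multiple of column 1 = [2, -4] (multipliers 1, 1, 1, 1), so the columns span a one-dimensional space.
C ≠ 0, hence rank(C) = 1.
rank(C) = 1 < n = 2, so the pair (A, B) is not completely controllable.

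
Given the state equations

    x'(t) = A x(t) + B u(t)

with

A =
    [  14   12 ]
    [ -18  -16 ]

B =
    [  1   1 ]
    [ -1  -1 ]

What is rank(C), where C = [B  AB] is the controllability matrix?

1

AB = [[2, 2], [-2, -2]]
Controllability matrix C = [B  AB] = [[1, 1, 2, 2], [-1, -1, -2, -2]]
Every column of C is a scalar multiple of column 1 = [1, -1] (multipliers 1, 1, 2, 2), so the columns span a one-dimensional space.
C ≠ 0, hence rank(C) = 1.
rank(C) = 1 < n = 2, so the pair (A, B) is not completely controllable.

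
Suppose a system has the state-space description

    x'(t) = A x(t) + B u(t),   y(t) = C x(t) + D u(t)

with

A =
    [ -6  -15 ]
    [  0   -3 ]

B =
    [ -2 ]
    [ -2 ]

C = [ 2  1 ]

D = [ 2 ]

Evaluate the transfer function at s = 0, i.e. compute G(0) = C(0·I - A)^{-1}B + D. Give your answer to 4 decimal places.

G(0) = C(-A)^{-1}B + D = -C A^{-1} B + D.
det A = 18, so A^{-1} = (1/18)·adj(A) = [[-1/6, 5/6], [0, -1/3]]
A^{-1} B = [-4/3, 2/3]^T
C A^{-1} B = -2
G(0) = D - C A^{-1} B = 2 - (-2) = 4

4.0000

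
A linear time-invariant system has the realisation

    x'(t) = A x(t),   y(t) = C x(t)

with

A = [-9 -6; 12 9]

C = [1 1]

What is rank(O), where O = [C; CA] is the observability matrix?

1

CA = [[3, 3]]
Observability matrix O = [C; CA] = [[1, 1], [3, 3]]
Every row of O is a scalar multiple of row 1 = [1, 1] (multipliers 1, 3), so the rows span a one-dimensional space.
O ≠ 0, hence rank(O) = 1.
rank(O) = 1 < n = 2, so the pair (A, C) is not completely observable.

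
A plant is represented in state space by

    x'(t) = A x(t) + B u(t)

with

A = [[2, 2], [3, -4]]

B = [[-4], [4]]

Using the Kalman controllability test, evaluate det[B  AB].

112

AB = [[0], [-28]]
Controllability matrix C = [B  AB] = [[-4, 0], [4, -28]]
det(C) = (-4)·(-28) - 0·4 = 112 - 0 = 112
Since det(C) ≠ 0, rank(C) = 2 and the system is completely controllable.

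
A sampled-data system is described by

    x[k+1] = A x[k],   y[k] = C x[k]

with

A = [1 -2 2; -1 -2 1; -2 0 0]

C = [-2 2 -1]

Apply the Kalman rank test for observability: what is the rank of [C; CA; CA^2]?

3

CA = [[-2, 0, -2]]
CA^2 = [[2, 4, -4]]
Observability matrix O = [C; CA; CA^2] = [[-2, 2, -1], [-2, 0, -2], [2, 4, -4]]
det(O) = (-2)·(0·(-4) - (-2)·4) - 2·((-2)·(-4) - (-2)·2) + (-1)·((-2)·4 - 0·2) = (-2)·8 - 2·12 + (-1)·(-8) = -32 ≠ 0, so rank(O) = 3.
rank(O) = 3 = n, so the pair (A, C) is completely observable.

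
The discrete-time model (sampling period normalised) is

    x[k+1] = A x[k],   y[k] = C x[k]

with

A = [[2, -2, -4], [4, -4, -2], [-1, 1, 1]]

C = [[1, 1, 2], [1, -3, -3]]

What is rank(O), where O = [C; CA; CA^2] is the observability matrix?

3

CA = [[4, -4, -4], [-7, 7, -1]]
CA^2 = [[-4, 4, -12], [15, -15, 13]]
Observability matrix O = [C; CA; CA^2] = [[1, 1, 2], [1, -3, -3], [4, -4, -4], [-7, 7, -1], [-4, 4, -12], [15, -15, 13]]
Take the 3×3 submatrix of O formed by rows 1, 2, 3: [[1, 1, 2], [1, -3, -3], [4, -4, -4]]. Its determinant is 1·((-3)·(-4) - (-3)·(-4)) - 1·(1·(-4) - (-3)·4) + 2·(1·(-4) - (-3)·4) = 1·0 - 1·8 + 2·8 = 8 ≠ 0.
So rank(O) ≥ 3; since O has 3 columns, rank(O) = 3.
rank(O) = 3 = n, so the pair (A, C) is completely observable.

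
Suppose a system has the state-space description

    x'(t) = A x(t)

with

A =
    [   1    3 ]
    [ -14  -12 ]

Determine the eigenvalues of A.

-6, -5

det(sI - A) = s^2 - (tr A)s + det A, with tr A = 1 + (-12) = -11 and det A = 1·(-12) - 3·(-14) = -12 - (-42) = 30.
So p(s) = det(sI - A) = s^2 + 11s + 30.
Factor s^2 + 11s + 30: two numbers with sum -11 and product 30 are -5 and -6, so s^2 + 11s + 30 = (s + 5)(s + 6).
Hence p(s) = (s + 5) (s + 6), with roots -6, -5.
All eigenvalues have negative real part, so the system is asymptotically stable.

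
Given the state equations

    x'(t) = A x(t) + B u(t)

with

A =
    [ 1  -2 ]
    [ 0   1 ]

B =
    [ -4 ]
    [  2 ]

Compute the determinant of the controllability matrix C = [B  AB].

AB = [[-8], [2]]
Controllability matrix C = [B  AB] = [[-4, -8], [2, 2]]
det(C) = (-4)·2 - (-8)·2 = -8 - (-16) = 8
Since det(C) ≠ 0, rank(C) = 2 and the system is completely controllable.

8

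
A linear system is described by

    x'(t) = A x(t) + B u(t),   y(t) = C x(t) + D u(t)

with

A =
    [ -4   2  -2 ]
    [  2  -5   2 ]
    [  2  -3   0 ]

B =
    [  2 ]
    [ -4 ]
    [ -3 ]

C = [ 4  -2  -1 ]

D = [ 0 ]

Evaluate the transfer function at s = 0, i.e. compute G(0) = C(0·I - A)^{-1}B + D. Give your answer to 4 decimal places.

G(0) = C(-A)^{-1}B + D = -C A^{-1} B + D.
det A = -24, so A^{-1} = (1/-24)·adj(A) = [[-1/4, -1/4, 1/4], [-1/6, -1/6, -1/6], [-1/6, 1/3, -2/3]]
A^{-1} B = [-1/4, 5/6, 1/3]^T
C A^{-1} B = -3
G(0) = D - C A^{-1} B = 0 - (-3) = 3

3.0000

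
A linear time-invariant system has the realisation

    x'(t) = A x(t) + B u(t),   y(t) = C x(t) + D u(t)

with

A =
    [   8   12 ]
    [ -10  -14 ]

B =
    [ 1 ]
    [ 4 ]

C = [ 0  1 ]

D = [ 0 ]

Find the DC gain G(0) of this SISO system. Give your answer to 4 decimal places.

-5.2500

G(0) = C(-A)^{-1}B + D = -C A^{-1} B + D.
det A = 8, so A^{-1} = (1/8)·adj(A) = [[-7/4, -3/2], [5/4, 1]]
A^{-1} B = [-31/4, 21/4]^T
C A^{-1} B = 21/4
G(0) = D - C A^{-1} B = 0 - (21/4) = -21/4 ≈ -5.2500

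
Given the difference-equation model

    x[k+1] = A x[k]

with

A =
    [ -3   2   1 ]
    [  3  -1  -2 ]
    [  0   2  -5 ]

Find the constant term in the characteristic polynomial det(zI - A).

Expand det(zI - A) for the 3×3 matrix.
p(z) = z^3 + 9z^2 + 21z - 9.
(Check: constant term = det(-A) = (-1)^3 det A = -9; coefficient of z^2 = -tr A = 9.)
The constant term is -9.

-9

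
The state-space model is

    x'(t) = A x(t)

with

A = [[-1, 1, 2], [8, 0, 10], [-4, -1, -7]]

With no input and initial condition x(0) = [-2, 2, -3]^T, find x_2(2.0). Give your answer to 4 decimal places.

-1.5503

det(sI - A) = s^3 - (tr A)s^2 + (M11 + M22 + M33)s - det A, where Mii is the 2×2 principal minor of A obtained by deleting row i and column i.
tr A = (-1) + 0 + (-7) = -8; M11 = 0·(-7) - 10·(-1) = 0 - (-10) = 10; M22 = (-1)·(-7) - 2·(-4) = 7 - (-8) = 15; M33 = (-1)·0 - 1·8 = 0 - 8 = -8; sum of minors = 17.
det A = (-1)·(0·(-7) - 10·(-1)) - 1·(8·(-7) - 10·(-4)) + 2·(8·(-1) - 0·(-4)) = (-1)·10 - 1·(-16) + 2·(-8) = -10.
So p(s) = det(sI - A) = s^3 + 8s^2 + 17s + 10.
Rational-root test: any integer root divides 10. Testing small divisors, s = -1 works: p(-1) = -1 + 8 + (-17) + 10 = 0, so (s + 1) is a factor.
Dividing, p(s) = (s + 1)(s^2 + 7s + 10).
Factor s^2 + 7s + 10: two numbers with sum -7 and product 10 are -2 and -5, so s^2 + 7s + 10 = (s + 2)(s + 5).
Hence p(s) = (s + 1) (s + 2) (s + 5), with roots -5, -2, -1.
The eigenvalues -5, -2, -1 are distinct and real, so A is diagonalisable and x(t) = e^{At} x(0) = V diag(e^{λ_i t}) V^{-1} x(0), where the columns of V are the eigenvectors.
λ = -5: A - (-5)I = [[4, 1, 2], [8, 5, 10], [-4, -1, -2]]. v must be orthogonal to every row; (row 1) × (row 2) = [0, -24, 12], so take v_1 = [0, -2, 1]^T.
λ = -2: A - (-2)I = [[1, 1, 2], [8, 2, 10], [-4, -1, -5]]. v must be orthogonal to every row; (row 1) × (row 2) = [6, 6, -6], so take v_2 = [-1, -1, 1]^T.
λ = -1: A - (-1)I = [[0, 1, 2], [8, 1, 10], [-4, -1, -6]]. v must be orthogonal to every row; (row 1) × (row 2) = [8, 16, -8], so take v_3 = [-1, -2, 1]^T.
V = [v_1 v_2 v_3] = [[0, -1, -1], [-2, -1, -2], [1, 1, 1]] has det V = 1, so V^{-1} = adj(V)/det V = [[1, 0, 1], [0, 1, 2], [-1, -1, -2]].
Modal coordinates z(0) = V^{-1} x(0): 1·(-2) + 0·2 + 1·(-3) = -5; 0·(-2) + 1·2 + 2·(-3) = -4; (-1)·(-2) + (-1)·2 + (-2)·(-3) = 6; so z(0) = [-5, -4, 6]^T.
x_2(t) = Σ_i (v_i)_2 · z_i(0) · e^{λ_i t} (row 2 of V times the modal terms).
x_2(2.0) = (-2)·(-5)·e^{-5·2.0} + (-1)·(-4)·e^{-2·2.0} + (-2)·6·e^{-1·2.0} = 10·0.000045 + 4·0.018316 + (-12)·0.135335 = -1.5503.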